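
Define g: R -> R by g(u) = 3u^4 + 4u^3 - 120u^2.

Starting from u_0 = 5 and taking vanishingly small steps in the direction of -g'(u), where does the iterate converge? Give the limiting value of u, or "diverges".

g'(u) = 12u(u - 4)(u + 5), so g'(5) = 600.
Gradient descent moves in the -g' direction, i.e. u is decreasing.
The nearest critical point in that direction is u = 4, where g'' = 432 > 0 (a local minimum). The iterate converges there.

4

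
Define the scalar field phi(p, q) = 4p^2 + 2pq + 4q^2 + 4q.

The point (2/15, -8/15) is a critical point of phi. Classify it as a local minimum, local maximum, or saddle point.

local minimum

The Hessian of phi is constant: H = [[8, 2], [2, 8]].
det(H) = 8·8 − 2² = 60.
det(H) > 0 and tr(H) = 16 > 0, so H is positive definite and the point is a local minimum.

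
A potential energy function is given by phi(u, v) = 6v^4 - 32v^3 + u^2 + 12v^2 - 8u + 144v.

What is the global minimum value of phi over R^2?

phi(u,v) separates as P(u) + Q(v), so its minimum is min P + min Q.
P'(u) = 2u - 8 vanishes at u ∈ {4}; Q'(v) = 24(v - 3)(v - 2)(v + 1) vanishes at v ∈ {-1, 2, 3}.
Local minima of P (where P''>0): P(4)=-16. Local minima of Q: Q(-1)=-94, Q(3)=162.
So the global minimum of phi is P(4) + Q(-1) = -16 − 94 = -110, attained at (4, -1).

-110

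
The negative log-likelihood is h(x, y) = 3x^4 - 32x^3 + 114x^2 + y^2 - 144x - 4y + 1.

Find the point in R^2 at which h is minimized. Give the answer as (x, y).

(1, 2)

h(x,y) separates as P(x) + Q(y) + 1, so its minimum is min P + min Q + 1.
P'(x) = 12(x - 4)(x - 3)(x - 1) vanishes at x ∈ {1, 3, 4}; Q'(y) = 2y - 4 vanishes at y ∈ {2}.
Local minima of P (where P''>0): P(1)=-59, P(4)=-32. Local minima of Q: Q(2)=-4.
So the global minimum of h is P(1) + Q(2) + 1 = -59 − 4 + 1 = -62, attained at (1, 2).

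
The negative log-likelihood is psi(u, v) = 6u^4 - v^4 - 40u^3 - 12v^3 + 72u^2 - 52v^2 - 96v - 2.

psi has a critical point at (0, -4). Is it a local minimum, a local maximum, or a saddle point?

The mixed partial ∂²psi/∂u∂v is 0, so the Hessian at any point is diag(psi_uu, psi_vv) = diag(24(3u^2 - 10u + 6), -4(3v^2 + 18v + 26)).
At (0, -4): H = diag(144, -8).
The eigenvalues have opposite signs, so H is indefinite: a saddle point.

saddle point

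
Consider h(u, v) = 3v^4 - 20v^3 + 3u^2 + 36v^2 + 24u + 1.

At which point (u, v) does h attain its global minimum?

(-4, 0)

h(u,v) separates as P(u) + Q(v) + 1, so its minimum is min P + min Q + 1.
P'(u) = 6u + 24 vanishes at u ∈ {-4}; Q'(v) = 12v(v - 3)(v - 2) vanishes at v ∈ {0, 2, 3}.
Local minima of P (where P''>0): P(-4)=-48. Local minima of Q: Q(0)=0, Q(3)=27.
So the global minimum of h is P(-4) + Q(0) + 1 = -48 + 0 + 1 = -47, attained at (-4, 0).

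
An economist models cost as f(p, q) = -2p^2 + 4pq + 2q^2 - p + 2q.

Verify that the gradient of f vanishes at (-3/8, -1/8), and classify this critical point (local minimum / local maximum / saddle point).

∇f = (-4p + 4q - 1, 4p + 4q + 2); substituting (-3/8, -1/8) gives ∇f = (0, 0), so (-3/8, -1/8) is indeed a critical point.
The Hessian of f is constant: H = [[-4, 4], [4, 4]].
det(H) = (-4)·4 − 4² = -32.
Since det(H) < 0, H is indefinite and the critical point is a saddle point.

saddle point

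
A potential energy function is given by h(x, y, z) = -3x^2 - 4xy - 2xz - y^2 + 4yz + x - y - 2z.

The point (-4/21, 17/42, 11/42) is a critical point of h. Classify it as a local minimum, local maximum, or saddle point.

The Hessian is constant: H = [[-6, -4, -2], [-4, -2, 4], [-2, 4, 0]].
Leading principal minors: Δ₁ = -6, Δ₂ = -4, Δ₃ = 168.
The minors fit neither the all-positive nor the alternating-sign pattern, so H is indefinite: a saddle point.

saddle point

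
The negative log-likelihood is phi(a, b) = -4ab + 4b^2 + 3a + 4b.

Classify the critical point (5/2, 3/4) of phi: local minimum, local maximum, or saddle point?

saddle point

The Hessian of phi is constant: H = [[0, -4], [-4, 8]].
det(H) = 0·8 − (-4)² = -16.
Since det(H) < 0, H is indefinite and the critical point is a saddle point.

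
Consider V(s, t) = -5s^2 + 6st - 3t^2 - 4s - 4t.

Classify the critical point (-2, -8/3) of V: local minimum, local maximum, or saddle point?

local maximum

The Hessian of V is constant: H = [[-10, 6], [6, -6]].
det(H) = (-10)·(-6) − 6² = 24.
det(H) > 0 and tr(H) = -16 < 0, so H is negative definite and the point is a local maximum.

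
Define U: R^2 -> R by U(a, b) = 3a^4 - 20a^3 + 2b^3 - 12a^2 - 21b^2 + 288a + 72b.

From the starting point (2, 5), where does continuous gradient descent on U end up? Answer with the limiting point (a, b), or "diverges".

(-2, 4)

U is separable, so gradient descent decouples: a follows -∂U/∂a, b follows -∂U/∂b.
∂U/∂a = 12(a - 4)(a - 3)(a + 2); at a=2 this is 96, so a decreases.
∂U/∂b = 6(b - 4)(b - 3); at b=5 this is 12, so b decreases.
a converges to its nearest critical value -2 (a local min of the a-part); b converges to 4. The iterate converges to (-2, 4).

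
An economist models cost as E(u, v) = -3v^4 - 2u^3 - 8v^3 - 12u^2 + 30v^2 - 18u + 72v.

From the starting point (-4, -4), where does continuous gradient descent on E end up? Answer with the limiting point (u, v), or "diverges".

E is separable, so gradient descent decouples: u follows -∂E/∂u, v follows -∂E/∂v.
∂E/∂u = -6(u + 1)(u + 3); at u=-4 this is -18, so u increases.
∂E/∂v = -12(v - 2)(v + 1)(v + 3); at v=-4 this is 216, so v decreases.
The v-coordinate has no critical point in that direction and runs off to infinity.

diverges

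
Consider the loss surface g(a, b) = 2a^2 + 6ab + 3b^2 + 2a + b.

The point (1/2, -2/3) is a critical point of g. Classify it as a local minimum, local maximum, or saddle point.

saddle point

The Hessian of g is constant: H = [[4, 6], [6, 6]].
det(H) = 4·6 − 6² = -12.
Since det(H) < 0, H is indefinite and the critical point is a saddle point.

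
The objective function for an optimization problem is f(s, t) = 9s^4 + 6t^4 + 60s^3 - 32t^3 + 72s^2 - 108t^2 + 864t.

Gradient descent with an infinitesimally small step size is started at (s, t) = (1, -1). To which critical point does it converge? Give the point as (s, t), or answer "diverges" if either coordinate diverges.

(0, -3)

f is separable, so gradient descent decouples: s follows -∂f/∂s, t follows -∂f/∂t.
∂f/∂s = 36s(s + 1)(s + 4); at s=1 this is 360, so s decreases.
∂f/∂t = 24(t - 4)(t - 3)(t + 3); at t=-1 this is 960, so t decreases.
s converges to its nearest critical value 0 (a local min of the s-part); t converges to -3. The iterate converges to (0, -3).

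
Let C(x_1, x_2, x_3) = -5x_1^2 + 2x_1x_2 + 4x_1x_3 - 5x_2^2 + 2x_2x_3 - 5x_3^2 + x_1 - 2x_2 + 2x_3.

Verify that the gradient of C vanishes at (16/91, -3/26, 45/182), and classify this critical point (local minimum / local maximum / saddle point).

∇C = (-10x_1 + 2x_2 + 4x_3 + 1, 2x_1 - 10x_2 + 2x_3 - 2, 4x_1 + 2x_2 - 10x_3 + 2); substituting (16/91, -3/26, 45/182) gives ∇C = (0, 0, 0), so (16/91, -3/26, 45/182) is indeed a critical point.
The Hessian is constant: H = [[-10, 2, 4], [2, -10, 2], [4, 2, -10]].
Leading principal minors: Δ₁ = -10, Δ₂ = 96, Δ₃ = -728.
The minors alternate sign starting negative (−, +, −), so H is negative definite: a local maximum.

local maximum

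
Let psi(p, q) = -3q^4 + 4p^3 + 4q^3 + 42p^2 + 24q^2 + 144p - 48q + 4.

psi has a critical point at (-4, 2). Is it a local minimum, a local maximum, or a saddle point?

local maximum

The mixed partial ∂²psi/∂p∂q is 0, so the Hessian at any point is diag(psi_pp, psi_qq) = diag(12(2p + 7), 12(-3q^2 + 2q + 4)).
At (-4, 2): H = diag(-12, -48).
Both eigenvalues are negative, so H is negative definite: a local maximum.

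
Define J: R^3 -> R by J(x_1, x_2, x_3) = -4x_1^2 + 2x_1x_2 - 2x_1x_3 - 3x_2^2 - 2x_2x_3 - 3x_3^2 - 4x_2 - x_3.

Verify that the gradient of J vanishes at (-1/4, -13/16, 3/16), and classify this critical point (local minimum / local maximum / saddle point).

∇J = (-8x_1 + 2x_2 - 2x_3, 2x_1 - 6x_2 - 2x_3 - 4, -2x_1 - 2x_2 - 6x_3 - 1); substituting (-1/4, -13/16, 3/16) gives ∇J = (0, 0, 0), so (-1/4, -13/16, 3/16) is indeed a critical point.
The Hessian is constant: H = [[-8, 2, -2], [2, -6, -2], [-2, -2, -6]].
Leading principal minors: Δ₁ = -8, Δ₂ = 44, Δ₃ = -192.
The minors alternate sign starting negative (−, +, −), so H is negative definite: a local maximum.

local maximum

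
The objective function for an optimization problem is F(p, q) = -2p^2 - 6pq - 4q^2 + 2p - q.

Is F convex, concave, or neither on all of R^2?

F is quadratic, so its Hessian is the constant matrix H = [[-4, -6], [-6, -8]].
det(H) = -4, tr(H) = -12.
det(H) < 0, so H is indefinite: neither convex nor concave.

neither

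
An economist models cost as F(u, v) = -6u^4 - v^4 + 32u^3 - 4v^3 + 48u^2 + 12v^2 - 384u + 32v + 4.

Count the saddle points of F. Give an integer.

4

F separates as a function of u plus a function of v, so ∇F=0 decouples.
∂F/∂u = -24(u - 4)(u - 2)(u + 2) = 0 at u ∈ {-2, 2, 4}; ∂F/∂v = -4(v - 2)(v + 1)(v + 4) = 0 at v ∈ {-4, -1, 2}.
The Hessian is diagonal: diag(F_uu, F_vv). Second derivatives: F_uu(-2)=-576, F_uu(2)=192, F_uu(4)=-288; F_vv(-4)=-72, F_vv(-1)=36, F_vv(2)=-72.
Saddle points occur where the two diagonal entries have opposite signs: (-2, -1), (2, -4), (2, 2), (4, -1). Count: 4.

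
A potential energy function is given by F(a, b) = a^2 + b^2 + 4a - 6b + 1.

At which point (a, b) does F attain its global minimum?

(-2, 3)

F(a,b) separates as P(a) + Q(b) + 1, so its minimum is min P + min Q + 1.
P'(a) = 2a + 4 vanishes at a ∈ {-2}; Q'(b) = 2b - 6 vanishes at b ∈ {3}.
Local minima of P (where P''>0): P(-2)=-4. Local minima of Q: Q(3)=-9.
So the global minimum of F is P(-2) + Q(3) + 1 = -4 − 9 + 1 = -12, attained at (-2, 3).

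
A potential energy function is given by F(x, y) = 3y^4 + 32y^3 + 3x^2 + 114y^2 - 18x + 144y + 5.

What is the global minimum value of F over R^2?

F(x,y) separates as P(x) + Q(y) + 5, so its minimum is min P + min Q + 5.
P'(x) = 6x - 18 vanishes at x ∈ {3}; Q'(y) = 12(y + 1)(y + 3)(y + 4) vanishes at y ∈ {-4, -3, -1}.
Local minima of P (where P''>0): P(3)=-27. Local minima of Q: Q(-4)=-32, Q(-1)=-59.
So the global minimum of F is P(3) + Q(-1) + 5 = -27 − 59 + 5 = -81, attained at (3, -1).

-81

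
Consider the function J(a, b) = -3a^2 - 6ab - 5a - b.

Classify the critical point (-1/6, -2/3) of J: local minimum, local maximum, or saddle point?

The Hessian of J is constant: H = [[-6, -6], [-6, 0]].
det(H) = (-6)·0 − (-6)² = -36.
Since det(H) < 0, H is indefinite and the critical point is a saddle point.

saddle point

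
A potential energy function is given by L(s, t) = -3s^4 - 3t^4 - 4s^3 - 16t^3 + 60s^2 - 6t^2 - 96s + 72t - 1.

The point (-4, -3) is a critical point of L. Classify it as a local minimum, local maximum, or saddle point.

The mixed partial ∂²L/∂s∂t is 0, so the Hessian at any point is diag(L_ss, L_tt) = diag(12(-3s^2 - 2s + 10), -12(3t^2 + 8t + 1)).
At (-4, -3): H = diag(-360, -48).
Both eigenvalues are negative, so H is negative definite: a local maximum.

local maximum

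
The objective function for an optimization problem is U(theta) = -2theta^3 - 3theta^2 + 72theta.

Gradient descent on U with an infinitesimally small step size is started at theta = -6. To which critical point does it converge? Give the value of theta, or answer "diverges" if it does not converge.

U'(theta) = -6(theta - 3)(theta + 4), so U'(-6) = -108.
Gradient descent moves in the -U' direction, i.e. theta is increasing.
The nearest critical point in that direction is theta = -4, where U'' = 42 > 0 (a local minimum). The iterate converges there.

-4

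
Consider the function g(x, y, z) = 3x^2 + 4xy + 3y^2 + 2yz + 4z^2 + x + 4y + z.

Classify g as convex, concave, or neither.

g is quadratic, so its Hessian is the constant matrix H = [[6, 4, 0], [4, 6, 2], [0, 2, 8]].
Leading principal minors: 6, 20, 136.
All positive ⇒ H ≻ 0 ⇒ convex.

convex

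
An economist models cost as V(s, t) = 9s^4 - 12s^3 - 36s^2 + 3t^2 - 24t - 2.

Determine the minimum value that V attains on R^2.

-146

V(s,t) separates as P(s) + Q(t) − 2, so its minimum is min P + min Q − 2.
P'(s) = 36s(s - 2)(s + 1) vanishes at s ∈ {-1, 0, 2}; Q'(t) = 6(t - 4) vanishes at t ∈ {4}.
Local minima of P (where P''>0): P(-1)=-15, P(2)=-96. Local minima of Q: Q(4)=-48.
So the global minimum of V is P(2) + Q(4) − 2 = -96 − 48 − 2 = -146, attained at (2, 4).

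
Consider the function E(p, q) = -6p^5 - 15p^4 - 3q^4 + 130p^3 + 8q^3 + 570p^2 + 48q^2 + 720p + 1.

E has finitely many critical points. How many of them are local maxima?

E separates as a function of p plus a function of q, so ∇E=0 decouples.
∂E/∂p = -30(p - 4)(p + 1)(p + 2)(p + 3) = 0 at p ∈ {-3, -2, -1, 4}; ∂E/∂q = -12q(q - 4)(q + 2) = 0 at q ∈ {-2, 0, 4}.
The Hessian is diagonal: diag(E_pp, E_qq). Second derivatives: E_pp(-3)=420, E_pp(-2)=-180, E_pp(-1)=300, E_pp(4)=-6300; E_qq(-2)=-144, E_qq(0)=96, E_qq(4)=-288.
Local maxima occur where both diagonal entries negative: (-2, -2), (-2, 4), (4, -2), (4, 4). Count: 4.

4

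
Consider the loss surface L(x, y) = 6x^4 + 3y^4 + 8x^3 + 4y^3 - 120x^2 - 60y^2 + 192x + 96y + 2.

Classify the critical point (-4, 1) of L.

saddle point

The mixed partial ∂²L/∂x∂y is 0, so the Hessian at any point is diag(L_xx, L_yy) = diag(24(3x^2 + 2x - 10), 12(3y^2 + 2y - 10)).
At (-4, 1): H = diag(720, -60).
The eigenvalues have opposite signs, so H is indefinite: a saddle point.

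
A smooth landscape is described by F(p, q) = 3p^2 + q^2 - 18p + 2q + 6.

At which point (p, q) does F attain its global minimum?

(3, -1)

F(p,q) separates as A(p) + B(q) + 6, so its minimum is min A + min B + 6.
A'(p) = 6p - 18 vanishes at p ∈ {3}; B'(q) = 2q + 2 vanishes at q ∈ {-1}.
Local minima of A (where A''>0): A(3)=-27. Local minima of B: B(-1)=-1.
So the global minimum of F is A(3) + B(-1) + 6 = -27 − 1 + 6 = -22, attained at (3, -1).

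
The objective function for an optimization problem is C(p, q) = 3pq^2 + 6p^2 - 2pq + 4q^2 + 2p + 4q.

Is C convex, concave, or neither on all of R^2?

neither

The term 3pq^2 is cubic, so the Hessian is not constant.
∂²C/∂q² = 6p + 8, which takes both signs as p varies (negative for sufficiently negative p). A diagonal entry of the Hessian changing sign means the Hessian is neither positive- nor negative-semidefinite on all of R^2.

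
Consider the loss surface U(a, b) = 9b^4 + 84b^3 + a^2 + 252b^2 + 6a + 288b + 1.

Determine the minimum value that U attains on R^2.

-200

U(a,b) separates as P(a) + Q(b) + 1, so its minimum is min P + min Q + 1.
P'(a) = 2a + 6 vanishes at a ∈ {-3}; Q'(b) = 36(b + 1)(b + 2)(b + 4) vanishes at b ∈ {-4, -2, -1}.
Local minima of P (where P''>0): P(-3)=-9. Local minima of Q: Q(-4)=-192, Q(-1)=-111.
So the global minimum of U is P(-3) + Q(-4) + 1 = -9 − 192 + 1 = -200, attained at (-3, -4).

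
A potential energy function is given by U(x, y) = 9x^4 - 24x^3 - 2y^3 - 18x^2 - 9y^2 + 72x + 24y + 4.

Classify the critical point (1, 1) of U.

The mixed partial ∂²U/∂x∂y is 0, so the Hessian at any point is diag(U_xx, U_yy) = diag(36(3x^2 - 4x - 1), -6(2y + 3)).
At (1, 1): H = diag(-72, -30).
Both eigenvalues are negative, so H is negative definite: a local maximum.

local maximum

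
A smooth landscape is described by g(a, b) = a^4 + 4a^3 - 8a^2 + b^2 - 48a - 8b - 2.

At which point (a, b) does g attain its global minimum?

g(a,b) separates as P(a) + Q(b) − 2, so its minimum is min P + min Q − 2.
P'(a) = 4(a - 2)(a + 2)(a + 3) vanishes at a ∈ {-3, -2, 2}; Q'(b) = 2b - 8 vanishes at b ∈ {4}.
Local minima of P (where P''>0): P(-3)=45, P(2)=-80. Local minima of Q: Q(4)=-16.
So the global minimum of g is P(2) + Q(4) − 2 = -80 − 16 − 2 = -98, attained at (2, 4).

(2, 4)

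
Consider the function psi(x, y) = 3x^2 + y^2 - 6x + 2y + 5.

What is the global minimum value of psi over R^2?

psi(x,y) separates as P(x) + Q(y) + 5, so its minimum is min P + min Q + 5.
P'(x) = 6x - 6 vanishes at x ∈ {1}; Q'(y) = 2y + 2 vanishes at y ∈ {-1}.
Local minima of P (where P''>0): P(1)=-3. Local minima of Q: Q(-1)=-1.
So the global minimum of psi is P(1) + Q(-1) + 5 = -3 − 1 + 5 = 1, attained at (1, -1).

1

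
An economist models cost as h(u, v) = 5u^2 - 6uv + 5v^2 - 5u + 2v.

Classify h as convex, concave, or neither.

h is quadratic, so its Hessian is the constant matrix H = [[10, -6], [-6, 10]].
det(H) = 64, tr(H) = 20.
det(H) > 0 and tr(H) > 0, so H is positive definite everywhere: convex.

convex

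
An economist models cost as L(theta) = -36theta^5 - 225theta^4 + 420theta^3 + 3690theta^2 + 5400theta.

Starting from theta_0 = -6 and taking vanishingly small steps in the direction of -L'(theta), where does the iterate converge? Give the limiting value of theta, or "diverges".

L'(theta) = -180(theta - 3)(theta + 1)(theta + 2)(theta + 5), so L'(-6) = -32400.
Gradient descent moves in the -L' direction, i.e. theta is increasing.
The nearest critical point in that direction is theta = -5, where L'' = 17280 > 0 (a local minimum). The iterate converges there.

-5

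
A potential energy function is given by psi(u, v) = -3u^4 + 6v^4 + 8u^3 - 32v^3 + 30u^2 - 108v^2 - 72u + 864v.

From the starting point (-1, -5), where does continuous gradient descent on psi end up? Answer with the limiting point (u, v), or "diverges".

(1, -3)

psi is separable, so gradient descent decouples: u follows -∂psi/∂u, v follows -∂psi/∂v.
∂psi/∂u = -12(u - 3)(u - 1)(u + 2); at u=-1 this is -96, so u increases.
∂psi/∂v = 24(v - 4)(v - 3)(v + 3); at v=-5 this is -3456, so v increases.
u converges to its nearest critical value 1 (a local min of the u-part); v converges to -3. The iterate converges to (1, -3).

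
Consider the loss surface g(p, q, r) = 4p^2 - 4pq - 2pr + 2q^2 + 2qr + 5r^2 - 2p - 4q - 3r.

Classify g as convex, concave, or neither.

g is quadratic, so its Hessian is the constant matrix H = [[8, -4, -2], [-4, 4, 2], [-2, 2, 10]].
Leading principal minors: 8, 16, 144.
All positive ⇒ H ≻ 0 ⇒ convex.

convex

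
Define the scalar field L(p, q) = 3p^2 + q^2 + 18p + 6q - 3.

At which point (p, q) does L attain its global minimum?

(-3, -3)

L(p,q) separates as A(p) + B(q) − 3, so its minimum is min A + min B − 3.
A'(p) = 6p + 18 vanishes at p ∈ {-3}; B'(q) = 2q + 6 vanishes at q ∈ {-3}.
Local minima of A (where A''>0): A(-3)=-27. Local minima of B: B(-3)=-9.
So the global minimum of L is A(-3) + B(-3) − 3 = -27 − 9 − 3 = -39, attained at (-3, -3).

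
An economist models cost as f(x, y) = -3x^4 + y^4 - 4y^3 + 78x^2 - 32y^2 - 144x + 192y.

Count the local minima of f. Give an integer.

f separates as a function of x plus a function of y, so ∇f=0 decouples.
∂f/∂x = -12(x - 3)(x - 1)(x + 4) = 0 at x ∈ {-4, 1, 3}; ∂f/∂y = 4(y - 4)(y - 3)(y + 4) = 0 at y ∈ {-4, 3, 4}.
The Hessian is diagonal: diag(f_xx, f_yy). Second derivatives: f_xx(-4)=-420, f_xx(1)=120, f_xx(3)=-168; f_yy(-4)=224, f_yy(3)=-28, f_yy(4)=32.
Local minima occur where both diagonal entries positive: (1, -4), (1, 4). Count: 2.

2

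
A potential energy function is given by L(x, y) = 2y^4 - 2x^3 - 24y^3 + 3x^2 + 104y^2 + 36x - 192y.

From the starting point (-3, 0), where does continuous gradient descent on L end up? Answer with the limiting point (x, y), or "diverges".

L is separable, so gradient descent decouples: x follows -∂L/∂x, y follows -∂L/∂y.
∂L/∂x = -6(x - 3)(x + 2); at x=-3 this is -36, so x increases.
∂L/∂y = 8(y - 4)(y - 3)(y - 2); at y=0 this is -192, so y increases.
x converges to its nearest critical value -2 (a local min of the x-part); y converges to 2. The iterate converges to (-2, 2).

(-2, 2)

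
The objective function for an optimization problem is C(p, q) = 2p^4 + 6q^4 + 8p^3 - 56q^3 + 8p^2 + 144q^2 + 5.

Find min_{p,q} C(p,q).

C(p,q) separates as A(p) + B(q) + 5, so its minimum is min A + min B + 5.
A'(p) = 8p(p + 1)(p + 2) vanishes at p ∈ {-2, -1, 0}; B'(q) = 24q(q - 4)(q - 3) vanishes at q ∈ {0, 3, 4}.
Local minima of A (where A''>0): A(-2)=0, A(0)=0. Local minima of B: B(0)=0, B(4)=256.
So the global minimum of C is A(-2) + B(0) + 5 = 0 + 0 + 5 = 5, attained at (-2, 0).

5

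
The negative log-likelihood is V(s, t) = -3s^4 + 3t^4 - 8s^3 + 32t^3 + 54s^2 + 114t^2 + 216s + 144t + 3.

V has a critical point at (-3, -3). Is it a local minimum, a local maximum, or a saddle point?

The mixed partial ∂²V/∂s∂t is 0, so the Hessian at any point is diag(V_ss, V_tt) = diag(12(-3s^2 - 4s + 9), 12(3t^2 + 16t + 19)).
At (-3, -3): H = diag(-72, -24).
Both eigenvalues are negative, so H is negative definite: a local maximum.

local maximum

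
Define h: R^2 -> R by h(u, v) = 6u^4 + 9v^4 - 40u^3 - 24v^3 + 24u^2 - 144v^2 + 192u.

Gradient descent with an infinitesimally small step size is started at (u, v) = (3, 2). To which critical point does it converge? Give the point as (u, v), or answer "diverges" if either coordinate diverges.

(4, 4)

h is separable, so gradient descent decouples: u follows -∂h/∂u, v follows -∂h/∂v.
∂h/∂u = 24(u - 4)(u - 2)(u + 1); at u=3 this is -96, so u increases.
∂h/∂v = 36v(v - 4)(v + 2); at v=2 this is -576, so v increases.
u converges to its nearest critical value 4 (a local min of the u-part); v converges to 4. The iterate converges to (4, 4).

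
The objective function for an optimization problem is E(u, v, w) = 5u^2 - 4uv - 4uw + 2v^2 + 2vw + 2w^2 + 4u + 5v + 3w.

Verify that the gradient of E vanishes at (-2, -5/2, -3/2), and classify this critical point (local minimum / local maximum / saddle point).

∇E = (10u - 4v - 4w + 4, -4u + 4v + 2w + 5, -4u + 2v + 4w + 3); substituting (-2, -5/2, -3/2) gives ∇E = (0, 0, 0), so (-2, -5/2, -3/2) is indeed a critical point.
The Hessian is constant: H = [[10, -4, -4], [-4, 4, 2], [-4, 2, 4]].
Leading principal minors: Δ₁ = 10, Δ₂ = 24, Δ₃ = 56.
All leading minors are positive, so H is positive definite: a local minimum.

local minimum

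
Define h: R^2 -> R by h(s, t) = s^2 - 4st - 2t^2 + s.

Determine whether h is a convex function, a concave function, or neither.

h is quadratic, so its Hessian is the constant matrix H = [[2, -4], [-4, -4]].
det(H) = -24, tr(H) = -2.
det(H) < 0, so H is indefinite: neither convex nor concave.

neither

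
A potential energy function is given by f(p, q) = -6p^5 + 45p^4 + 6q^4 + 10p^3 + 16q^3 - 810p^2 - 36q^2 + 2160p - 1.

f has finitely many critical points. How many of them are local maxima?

2

f separates as a function of p plus a function of q, so ∇f=0 decouples.
∂f/∂p = -30(p - 4)(p - 3)(p - 2)(p + 3) = 0 at p ∈ {-3, 2, 3, 4}; ∂f/∂q = 24q(q - 1)(q + 3) = 0 at q ∈ {-3, 0, 1}.
The Hessian is diagonal: diag(f_pp, f_qq). Second derivatives: f_pp(-3)=6300, f_pp(2)=-300, f_pp(3)=180, f_pp(4)=-420; f_qq(-3)=288, f_qq(0)=-72, f_qq(1)=96.
Local maxima occur where both diagonal entries negative: (2, 0), (4, 0). Count: 2.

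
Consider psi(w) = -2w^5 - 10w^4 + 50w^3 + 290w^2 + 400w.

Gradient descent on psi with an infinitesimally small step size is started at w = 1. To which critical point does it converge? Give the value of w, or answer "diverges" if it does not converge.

-1

psi'(w) = -10(w - 4)(w + 1)(w + 2)(w + 5), so psi'(1) = 1080.
Gradient descent moves in the -psi' direction, i.e. w is decreasing.
The nearest critical point in that direction is w = -1, where psi'' = 200 > 0 (a local minimum). The iterate converges there.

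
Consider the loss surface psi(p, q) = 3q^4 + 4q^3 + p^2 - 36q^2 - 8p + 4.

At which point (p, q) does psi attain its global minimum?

psi(p,q) separates as A(p) + B(q) + 4, so its minimum is min A + min B + 4.
A'(p) = 2p - 8 vanishes at p ∈ {4}; B'(q) = 12q(q - 2)(q + 3) vanishes at q ∈ {-3, 0, 2}.
Local minima of A (where A''>0): A(4)=-16. Local minima of B: B(-3)=-189, B(2)=-64.
So the global minimum of psi is A(4) + B(-3) + 4 = -16 − 189 + 4 = -201, attained at (4, -3).

(4, -3)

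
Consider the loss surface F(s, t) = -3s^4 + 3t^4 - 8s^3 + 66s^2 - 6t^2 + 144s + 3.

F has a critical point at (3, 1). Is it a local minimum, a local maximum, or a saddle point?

saddle point

The mixed partial ∂²F/∂s∂t is 0, so the Hessian at any point is diag(F_ss, F_tt) = diag(12(-3s^2 - 4s + 11), 12(3t^2 - 1)).
At (3, 1): H = diag(-336, 24).
The eigenvalues have opposite signs, so H is indefinite: a saddle point.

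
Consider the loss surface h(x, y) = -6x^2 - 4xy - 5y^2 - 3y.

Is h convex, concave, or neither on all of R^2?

h is quadratic, so its Hessian is the constant matrix H = [[-12, -4], [-4, -10]].
det(H) = 104, tr(H) = -22.
det(H) > 0 and tr(H) < 0, so H is negative definite everywhere: concave.

concave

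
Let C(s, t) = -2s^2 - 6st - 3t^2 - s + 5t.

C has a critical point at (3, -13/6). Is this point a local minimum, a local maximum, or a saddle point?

The Hessian of C is constant: H = [[-4, -6], [-6, -6]].
det(H) = (-4)·(-6) − (-6)² = -12.
Since det(H) < 0, H is indefinite and the critical point is a saddle point.

saddle point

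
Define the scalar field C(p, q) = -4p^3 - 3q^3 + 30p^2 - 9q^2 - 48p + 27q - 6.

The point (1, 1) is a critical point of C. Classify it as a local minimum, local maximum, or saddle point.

saddle point

The mixed partial ∂²C/∂p∂q is 0, so the Hessian at any point is diag(C_pp, C_qq) = diag(12(-2p + 5), -18(q + 1)).
At (1, 1): H = diag(36, -36).
The eigenvalues have opposite signs, so H is indefinite: a saddle point.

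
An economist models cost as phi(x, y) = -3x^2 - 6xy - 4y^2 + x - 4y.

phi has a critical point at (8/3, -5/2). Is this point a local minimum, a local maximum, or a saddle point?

The Hessian of phi is constant: H = [[-6, -6], [-6, -8]].
det(H) = (-6)·(-8) − (-6)² = 12.
det(H) > 0 and tr(H) = -14 < 0, so H is negative definite and the point is a local maximum.

local maximum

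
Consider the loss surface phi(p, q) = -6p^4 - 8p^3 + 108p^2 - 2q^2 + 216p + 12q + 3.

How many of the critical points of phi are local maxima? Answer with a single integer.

2

phi separates as a function of p plus a function of q, so ∇phi=0 decouples.
∂phi/∂p = -24(p - 3)(p + 1)(p + 3) = 0 at p ∈ {-3, -1, 3}; ∂phi/∂q = -4(q - 3) = 0 at q ∈ {3}.
The Hessian is diagonal: diag(phi_pp, phi_qq). Second derivatives: phi_pp(-3)=-288, phi_pp(-1)=192, phi_pp(3)=-576; phi_qq(3)=-4.
Local maxima occur where both diagonal entries negative: (-3, 3), (3, 3). Count: 2.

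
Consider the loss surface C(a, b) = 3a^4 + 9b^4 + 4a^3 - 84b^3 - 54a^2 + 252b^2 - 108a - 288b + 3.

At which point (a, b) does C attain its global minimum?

C(a,b) separates as P(a) + Q(b) + 3, so its minimum is min P + min Q + 3.
P'(a) = 12(a - 3)(a + 1)(a + 3) vanishes at a ∈ {-3, -1, 3}; Q'(b) = 36(b - 4)(b - 2)(b - 1) vanishes at b ∈ {1, 2, 4}.
Local minima of P (where P''>0): P(-3)=-27, P(3)=-459. Local minima of Q: Q(1)=-111, Q(4)=-192.
So the global minimum of C is P(3) + Q(4) + 3 = -459 − 192 + 3 = -648, attained at (3, 4).

(3, 4)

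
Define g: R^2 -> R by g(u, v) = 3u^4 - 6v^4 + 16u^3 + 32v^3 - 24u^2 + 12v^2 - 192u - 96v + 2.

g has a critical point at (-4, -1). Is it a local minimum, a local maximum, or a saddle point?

The mixed partial ∂²g/∂u∂v is 0, so the Hessian at any point is diag(g_uu, g_vv) = diag(12(3u^2 + 8u - 4), 24(-3v^2 + 8v + 1)).
At (-4, -1): H = diag(144, -240).
The eigenvalues have opposite signs, so H is indefinite: a saddle point.

saddle point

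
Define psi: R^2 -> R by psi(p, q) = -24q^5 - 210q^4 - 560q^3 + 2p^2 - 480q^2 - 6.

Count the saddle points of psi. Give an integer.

psi separates as a function of p plus a function of q, so ∇psi=0 decouples.
∂psi/∂p = 4p = 0 at p ∈ {0}; ∂psi/∂q = -120q(q + 1)(q + 2)(q + 4) = 0 at q ∈ {-4, -2, -1, 0}.
The Hessian is diagonal: diag(psi_pp, psi_qq). Second derivatives: psi_pp(0)=4; psi_qq(-4)=2880, psi_qq(-2)=-480, psi_qq(-1)=360, psi_qq(0)=-960.
Saddle points occur where the two diagonal entries have opposite signs: (0, -2), (0, 0). Count: 2.

2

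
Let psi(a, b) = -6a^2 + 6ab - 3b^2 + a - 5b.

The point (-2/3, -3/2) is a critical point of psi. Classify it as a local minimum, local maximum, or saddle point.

The Hessian of psi is constant: H = [[-12, 6], [6, -6]].
det(H) = (-12)·(-6) − 6² = 36.
det(H) > 0 and tr(H) = -18 < 0, so H is negative definite and the point is a local maximum.

local maximum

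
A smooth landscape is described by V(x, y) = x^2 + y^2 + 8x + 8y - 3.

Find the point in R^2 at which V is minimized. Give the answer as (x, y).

(-4, -4)

V(x,y) separates as P(x) + Q(y) − 3, so its minimum is min P + min Q − 3.
P'(x) = 2x + 8 vanishes at x ∈ {-4}; Q'(y) = 2y + 8 vanishes at y ∈ {-4}.
Local minima of P (where P''>0): P(-4)=-16. Local minima of Q: Q(-4)=-16.
So the global minimum of V is P(-4) + Q(-4) − 3 = -16 − 16 − 3 = -35, attained at (-4, -4).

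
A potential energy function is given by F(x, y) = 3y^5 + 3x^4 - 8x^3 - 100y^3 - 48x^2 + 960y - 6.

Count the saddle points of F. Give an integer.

F separates as a function of x plus a function of y, so ∇F=0 decouples.
∂F/∂x = 12x(x - 4)(x + 2) = 0 at x ∈ {-2, 0, 4}; ∂F/∂y = 15(y - 4)(y - 2)(y + 2)(y + 4) = 0 at y ∈ {-4, -2, 2, 4}.
The Hessian is diagonal: diag(F_xx, F_yy). Second derivatives: F_xx(-2)=144, F_xx(0)=-96, F_xx(4)=288; F_yy(-4)=-1440, F_yy(-2)=720, F_yy(2)=-720, F_yy(4)=1440.
Saddle points occur where the two diagonal entries have opposite signs: (-2, -4), (-2, 2), (0, -2), (0, 4), (4, -4), (4, 2). Count: 6.

6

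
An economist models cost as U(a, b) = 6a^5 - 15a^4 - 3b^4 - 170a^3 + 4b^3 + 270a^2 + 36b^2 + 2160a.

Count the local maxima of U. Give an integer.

U separates as a function of a plus a function of b, so ∇U=0 decouples.
∂U/∂a = 30(a - 4)(a - 3)(a + 2)(a + 3) = 0 at a ∈ {-3, -2, 3, 4}; ∂U/∂b = -12b(b - 3)(b + 2) = 0 at b ∈ {-2, 0, 3}.
The Hessian is diagonal: diag(U_aa, U_bb). Second derivatives: U_aa(-3)=-1260, U_aa(-2)=900, U_aa(3)=-900, U_aa(4)=1260; U_bb(-2)=-120, U_bb(0)=72, U_bb(3)=-180.
Local maxima occur where both diagonal entries negative: (-3, -2), (-3, 3), (3, -2), (3, 3). Count: 4.

4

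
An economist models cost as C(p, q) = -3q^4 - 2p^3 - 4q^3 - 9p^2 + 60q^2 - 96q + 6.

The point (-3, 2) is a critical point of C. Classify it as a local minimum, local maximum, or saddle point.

The mixed partial ∂²C/∂p∂q is 0, so the Hessian at any point is diag(C_pp, C_qq) = diag(-6(2p + 3), 12(-3q^2 - 2q + 10)).
At (-3, 2): H = diag(18, -72).
The eigenvalues have opposite signs, so H is indefinite: a saddle point.

saddle point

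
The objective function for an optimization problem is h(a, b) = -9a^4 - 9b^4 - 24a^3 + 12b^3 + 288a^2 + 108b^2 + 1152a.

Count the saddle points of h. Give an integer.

4

h separates as a function of a plus a function of b, so ∇h=0 decouples.
∂h/∂a = -36(a - 4)(a + 2)(a + 4) = 0 at a ∈ {-4, -2, 4}; ∂h/∂b = -36b(b - 3)(b + 2) = 0 at b ∈ {-2, 0, 3}.
The Hessian is diagonal: diag(h_aa, h_bb). Second derivatives: h_aa(-4)=-576, h_aa(-2)=432, h_aa(4)=-1728; h_bb(-2)=-360, h_bb(0)=216, h_bb(3)=-540.
Saddle points occur where the two diagonal entries have opposite signs: (-4, 0), (-2, -2), (-2, 3), (4, 0). Count: 4.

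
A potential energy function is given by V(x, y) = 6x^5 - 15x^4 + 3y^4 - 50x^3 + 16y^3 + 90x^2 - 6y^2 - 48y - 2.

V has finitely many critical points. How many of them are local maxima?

V separates as a function of x plus a function of y, so ∇V=0 decouples.
∂V/∂x = 30x(x - 3)(x - 1)(x + 2) = 0 at x ∈ {-2, 0, 1, 3}; ∂V/∂y = 12(y - 1)(y + 1)(y + 4) = 0 at y ∈ {-4, -1, 1}.
The Hessian is diagonal: diag(V_xx, V_yy). Second derivatives: V_xx(-2)=-900, V_xx(0)=180, V_xx(1)=-180, V_xx(3)=900; V_yy(-4)=180, V_yy(-1)=-72, V_yy(1)=120.
Local maxima occur where both diagonal entries negative: (-2, -1), (1, -1). Count: 2.

2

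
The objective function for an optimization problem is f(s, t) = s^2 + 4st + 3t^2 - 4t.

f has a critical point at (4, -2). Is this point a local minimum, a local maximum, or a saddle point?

saddle point

The Hessian of f is constant: H = [[2, 4], [4, 6]].
det(H) = 2·6 − 4² = -4.
Since det(H) < 0, H is indefinite and the critical point is a saddle point.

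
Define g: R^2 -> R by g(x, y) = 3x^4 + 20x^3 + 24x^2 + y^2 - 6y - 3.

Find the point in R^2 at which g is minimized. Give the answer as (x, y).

(-4, 3)

g(x,y) separates as P(x) + Q(y) − 3, so its minimum is min P + min Q − 3.
P'(x) = 12x(x + 1)(x + 4) vanishes at x ∈ {-4, -1, 0}; Q'(y) = 2y - 6 vanishes at y ∈ {3}.
Local minima of P (where P''>0): P(-4)=-128, P(0)=0. Local minima of Q: Q(3)=-9.
So the global minimum of g is P(-4) + Q(3) − 3 = -128 − 9 − 3 = -140, attained at (-4, 3).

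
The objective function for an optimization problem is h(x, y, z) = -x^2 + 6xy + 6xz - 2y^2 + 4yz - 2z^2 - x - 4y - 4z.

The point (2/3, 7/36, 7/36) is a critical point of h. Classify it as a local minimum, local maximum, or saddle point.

saddle point

The Hessian is constant: H = [[-2, 6, 6], [6, -4, 4], [6, 4, -4]].
Leading principal minors: Δ₁ = -2, Δ₂ = -28, Δ₃ = 576.
The minors fit neither the all-positive nor the alternating-sign pattern, so H is indefinite: a saddle point.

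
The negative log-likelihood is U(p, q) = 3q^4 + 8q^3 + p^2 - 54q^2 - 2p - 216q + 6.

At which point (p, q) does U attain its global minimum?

U(p,q) separates as A(p) + B(q) + 6, so its minimum is min A + min B + 6.
A'(p) = 2p - 2 vanishes at p ∈ {1}; B'(q) = 12(q - 3)(q + 2)(q + 3) vanishes at q ∈ {-3, -2, 3}.
Local minima of A (where A''>0): A(1)=-1. Local minima of B: B(-3)=189, B(3)=-675.
So the global minimum of U is A(1) + B(3) + 6 = -1 − 675 + 6 = -670, attained at (1, 3).

(1, 3)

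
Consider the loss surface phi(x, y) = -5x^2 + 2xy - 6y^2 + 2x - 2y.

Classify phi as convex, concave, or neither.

phi is quadratic, so its Hessian is the constant matrix H = [[-10, 2], [2, -12]].
det(H) = 116, tr(H) = -22.
det(H) > 0 and tr(H) < 0, so H is negative definite everywhere: concave.

concave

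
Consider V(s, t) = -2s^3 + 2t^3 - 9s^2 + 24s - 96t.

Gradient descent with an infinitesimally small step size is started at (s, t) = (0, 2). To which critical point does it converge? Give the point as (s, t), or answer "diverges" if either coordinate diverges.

V is separable, so gradient descent decouples: s follows -∂V/∂s, t follows -∂V/∂t.
∂V/∂s = -6(s - 1)(s + 4); at s=0 this is 24, so s decreases.
∂V/∂t = 6(t - 4)(t + 4); at t=2 this is -72, so t increases.
s converges to its nearest critical value -4 (a local min of the s-part); t converges to 4. The iterate converges to (-4, 4).

(-4, 4)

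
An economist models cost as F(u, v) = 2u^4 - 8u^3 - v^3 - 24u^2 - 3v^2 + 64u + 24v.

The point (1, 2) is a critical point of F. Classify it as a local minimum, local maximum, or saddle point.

The mixed partial ∂²F/∂u∂v is 0, so the Hessian at any point is diag(F_uu, F_vv) = diag(24(u^2 - 2u - 2), -6(v + 1)).
At (1, 2): H = diag(-72, -18).
Both eigenvalues are negative, so H is negative definite: a local maximum.

local maximum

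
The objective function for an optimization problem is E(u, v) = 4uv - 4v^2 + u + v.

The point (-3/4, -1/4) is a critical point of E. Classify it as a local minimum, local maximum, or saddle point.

saddle point

The Hessian of E is constant: H = [[0, 4], [4, -8]].
det(H) = 0·(-8) − 4² = -16.
Since det(H) < 0, H is indefinite and the critical point is a saddle point.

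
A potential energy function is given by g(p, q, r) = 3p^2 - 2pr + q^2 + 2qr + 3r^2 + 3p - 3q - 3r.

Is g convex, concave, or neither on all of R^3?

convex

g is quadratic, so its Hessian is the constant matrix H = [[6, 0, -2], [0, 2, 2], [-2, 2, 6]].
Leading principal minors: 6, 12, 40.
All positive ⇒ H ≻ 0 ⇒ convex.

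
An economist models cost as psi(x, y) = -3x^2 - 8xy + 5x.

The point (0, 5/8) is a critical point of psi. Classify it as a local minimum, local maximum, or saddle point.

The Hessian of psi is constant: H = [[-6, -8], [-8, 0]].
det(H) = (-6)·0 − (-8)² = -64.
Since det(H) < 0, H is indefinite and the critical point is a saddle point.

saddle point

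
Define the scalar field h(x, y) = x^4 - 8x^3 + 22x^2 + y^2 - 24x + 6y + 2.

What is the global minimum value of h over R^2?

h(x,y) separates as P(x) + Q(y) + 2, so its minimum is min P + min Q + 2.
P'(x) = 4(x - 3)(x - 2)(x - 1) vanishes at x ∈ {1, 2, 3}; Q'(y) = 2y + 6 vanishes at y ∈ {-3}.
Local minima of P (where P''>0): P(1)=-9, P(3)=-9. Local minima of Q: Q(-3)=-9.
So the global minimum of h is P(1) + Q(-3) + 2 = -9 − 9 + 2 = -16, attained at (1, -3).

-16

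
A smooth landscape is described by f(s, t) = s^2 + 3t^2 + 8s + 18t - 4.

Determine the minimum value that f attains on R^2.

f(s,t) separates as P(s) + Q(t) − 4, so its minimum is min P + min Q − 4.
P'(s) = 2s + 8 vanishes at s ∈ {-4}; Q'(t) = 6(t + 3) vanishes at t ∈ {-3}.
Local minima of P (where P''>0): P(-4)=-16. Local minima of Q: Q(-3)=-27.
So the global minimum of f is P(-4) + Q(-3) − 4 = -16 − 27 − 4 = -47, attained at (-4, -3).

-47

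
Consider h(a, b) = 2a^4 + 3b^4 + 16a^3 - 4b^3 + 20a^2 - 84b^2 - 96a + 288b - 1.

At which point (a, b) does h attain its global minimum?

(1, -4)

h(a,b) separates as P(a) + Q(b) − 1, so its minimum is min P + min Q − 1.
P'(a) = 8(a - 1)(a + 3)(a + 4) vanishes at a ∈ {-4, -3, 1}; Q'(b) = 12(b - 3)(b - 2)(b + 4) vanishes at b ∈ {-4, 2, 3}.
Local minima of P (where P''>0): P(-4)=192, P(1)=-58. Local minima of Q: Q(-4)=-1472, Q(3)=243.
So the global minimum of h is P(1) + Q(-4) − 1 = -58 − 1472 − 1 = -1531, attained at (1, -4).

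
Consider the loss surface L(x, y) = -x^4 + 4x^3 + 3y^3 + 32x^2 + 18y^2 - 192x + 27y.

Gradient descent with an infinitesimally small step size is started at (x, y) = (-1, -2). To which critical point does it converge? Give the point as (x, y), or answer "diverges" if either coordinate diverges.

(3, -1)

L is separable, so gradient descent decouples: x follows -∂L/∂x, y follows -∂L/∂y.
∂L/∂x = -4(x - 4)(x - 3)(x + 4); at x=-1 this is -240, so x increases.
∂L/∂y = 9(y + 1)(y + 3); at y=-2 this is -9, so y increases.
x converges to its nearest critical value 3 (a local min of the x-part); y converges to -1. The iterate converges to (3, -1).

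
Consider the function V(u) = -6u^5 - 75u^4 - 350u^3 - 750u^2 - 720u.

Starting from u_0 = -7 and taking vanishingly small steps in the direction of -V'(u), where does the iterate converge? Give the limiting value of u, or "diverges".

V'(u) = -30(u + 1)(u + 2)(u + 3)(u + 4), so V'(-7) = -10800.
Gradient descent moves in the -V' direction, i.e. u is increasing.
The nearest critical point in that direction is u = -4, where V'' = 180 > 0 (a local minimum). The iterate converges there.

-4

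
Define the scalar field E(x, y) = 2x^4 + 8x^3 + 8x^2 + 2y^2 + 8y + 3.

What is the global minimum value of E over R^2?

E(x,y) separates as P(x) + Q(y) + 3, so its minimum is min P + min Q + 3.
P'(x) = 8x(x + 1)(x + 2) vanishes at x ∈ {-2, -1, 0}; Q'(y) = 4y + 8 vanishes at y ∈ {-2}.
Local minima of P (where P''>0): P(-2)=0, P(0)=0. Local minima of Q: Q(-2)=-8.
So the global minimum of E is P(-2) + Q(-2) + 3 = 0 − 8 + 3 = -5, attained at (-2, -2).

-5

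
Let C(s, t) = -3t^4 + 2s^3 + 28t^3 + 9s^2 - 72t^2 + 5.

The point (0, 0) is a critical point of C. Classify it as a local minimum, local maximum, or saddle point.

saddle point

The mixed partial ∂²C/∂s∂t is 0, so the Hessian at any point is diag(C_ss, C_tt) = diag(6(2s + 3), 12(-3t^2 + 14t - 12)).
At (0, 0): H = diag(18, -144).
The eigenvalues have opposite signs, so H is indefinite: a saddle point.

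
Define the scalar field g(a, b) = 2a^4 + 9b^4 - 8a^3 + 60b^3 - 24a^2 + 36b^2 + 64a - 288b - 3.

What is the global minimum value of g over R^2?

g(a,b) separates as P(a) + Q(b) − 3, so its minimum is min P + min Q − 3.
P'(a) = 8(a - 4)(a - 1)(a + 2) vanishes at a ∈ {-2, 1, 4}; Q'(b) = 36(b - 1)(b + 2)(b + 4) vanishes at b ∈ {-4, -2, 1}.
Local minima of P (where P''>0): P(-2)=-128, P(4)=-128. Local minima of Q: Q(-4)=192, Q(1)=-183.
So the global minimum of g is P(-2) + Q(1) − 3 = -128 − 183 − 3 = -314, attained at (-2, 1).

-314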